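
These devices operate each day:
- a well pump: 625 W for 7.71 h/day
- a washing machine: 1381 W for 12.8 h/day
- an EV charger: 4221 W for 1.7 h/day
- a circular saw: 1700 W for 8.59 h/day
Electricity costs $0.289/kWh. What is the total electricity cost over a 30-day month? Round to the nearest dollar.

well pump: 625 W × 7.71 h × 30 d = 144,562 Wh = 144.6 kWh
washing machine: 1381 W × 12.8 h × 30 d = 530,304 Wh = 530.3 kWh
EV charger: 4221 W × 1.7 h × 30 d = 215,271 Wh = 215.3 kWh
circular saw: 1700 W × 8.59 h × 30 d = 438,090 Wh = 438.1 kWh
Total energy = 144.6 + 530.3 + 215.3 + 438.1 = 1,328 kWh
Cost = 1,328 kWh × $0.289 = $383.86 ≈ $384

$384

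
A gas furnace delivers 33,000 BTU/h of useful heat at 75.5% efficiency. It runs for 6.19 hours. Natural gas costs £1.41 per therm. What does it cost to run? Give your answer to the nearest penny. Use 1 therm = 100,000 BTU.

Heat delivered = 33,000 BTU/h × 6.19 h = 204,270 BTU
Gas input = 204,270 / 0.755 = 270,556 BTU
= 270,556 / 100,000 = 2.706 therm
Cost = 2.706 × £1.41/therm = £3.81

£3.81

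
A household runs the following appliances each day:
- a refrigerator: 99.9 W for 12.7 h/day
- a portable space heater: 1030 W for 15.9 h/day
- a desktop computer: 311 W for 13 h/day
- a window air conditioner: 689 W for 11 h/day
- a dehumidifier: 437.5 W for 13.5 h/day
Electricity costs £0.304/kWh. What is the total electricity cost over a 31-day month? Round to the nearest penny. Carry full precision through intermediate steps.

£331.48

refrigerator: 99.9 W × 12.7 h × 31 d = 39,331 Wh = 39.33 kWh
portable space heater: 1030 W × 15.9 h × 31 d = 507,687 Wh = 507.7 kWh
desktop computer: 311 W × 13 h × 31 d = 125,333 Wh = 125.3 kWh
window air conditioner: 689 W × 11 h × 31 d = 234,949 Wh = 234.9 kWh
dehumidifier: 437.5 W × 13.5 h × 31 d = 183,094 Wh = 183.1 kWh
Total energy = 39.33 + 507.7 + 125.3 + 234.9 + 183.1 = 1,090 kWh
Cost = 1,090 kWh × £0.304 = £331.48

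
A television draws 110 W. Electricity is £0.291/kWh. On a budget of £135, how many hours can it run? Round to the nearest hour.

4217 h

Energy budget = £135 / £0.291 per kWh = 463.9 kWh = 463,918 Wh
Runtime = 463,918 Wh / 110 W = 4,217 h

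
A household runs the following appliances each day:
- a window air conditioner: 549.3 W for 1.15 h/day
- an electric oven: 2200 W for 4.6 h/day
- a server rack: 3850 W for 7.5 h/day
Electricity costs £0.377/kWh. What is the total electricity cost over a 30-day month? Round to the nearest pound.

£448

window air conditioner: 549.3 W × 1.15 h × 30 d = 18,951 Wh = 18.95 kWh
electric oven: 2200 W × 4.6 h × 30 d = 303,600 Wh = 303.6 kWh
server rack: 3850 W × 7.5 h × 30 d = 866,250 Wh = 866.2 kWh
Total energy = 18.95 + 303.6 + 866.2 = 1,189 kWh
Cost = 1,189 kWh × £0.377 = £448.18 ≈ £448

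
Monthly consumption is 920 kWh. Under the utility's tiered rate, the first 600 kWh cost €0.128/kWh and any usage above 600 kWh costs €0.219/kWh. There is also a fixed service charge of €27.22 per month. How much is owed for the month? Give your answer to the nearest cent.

First 600 kWh × €0.128 = €76.80
Remaining 320 kWh × €0.219 = €70.08
Energy charge = €146.88; + service €27.22 = €174.10

€174.10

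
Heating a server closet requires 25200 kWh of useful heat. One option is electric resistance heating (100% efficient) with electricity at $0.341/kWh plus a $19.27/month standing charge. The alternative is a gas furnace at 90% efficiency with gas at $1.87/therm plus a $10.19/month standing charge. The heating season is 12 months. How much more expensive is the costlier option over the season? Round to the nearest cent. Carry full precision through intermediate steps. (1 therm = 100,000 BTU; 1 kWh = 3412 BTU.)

$6915.64

Heat load = 25200 kWh × 3412 = 85,982,400 BTU
Gas: input = 85,982,400 / 0.90 = 95,536,000 BTU = 955.4 therm → 955.4 × $1.87 = $1,786.52; + 12 × $10.19 standing = $1,908.80
Electric: 85,982,400 BTU / 3412 = 25,200 kWh → × $0.341 = $8,593.20; + 12 × $19.27 standing = $8,824.44
Difference = |$1,908.80 − $8,824.44| = $6,915.64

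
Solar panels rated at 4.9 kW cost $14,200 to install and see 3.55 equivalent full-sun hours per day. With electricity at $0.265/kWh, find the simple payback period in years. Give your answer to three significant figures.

Daily generation = 4.9 kW × 3.55 h = 17.39 kWh
Annual generation = 17.39 × 365 = 6349.2 kWh
Annual savings = 6349.2 × $0.265 = $1,682.53
Payback = $14,200 / $1,682.53 = 8.44 years

8.44 years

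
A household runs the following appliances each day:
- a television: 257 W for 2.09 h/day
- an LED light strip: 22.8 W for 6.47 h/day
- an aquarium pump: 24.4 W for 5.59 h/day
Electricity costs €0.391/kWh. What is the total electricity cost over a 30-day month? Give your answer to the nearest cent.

television: 257 W × 2.09 h × 30 d = 16,114 Wh = 16.11 kWh
LED light strip: 22.8 W × 6.47 h × 30 d = 4,425 Wh = 4.425 kWh
aquarium pump: 24.4 W × 5.59 h × 30 d = 4,092 Wh = 4.092 kWh
Total energy = 16.11 + 4.425 + 4.092 = 24.63 kWh
Cost = 24.63 kWh × €0.391 = €9.63

€9.63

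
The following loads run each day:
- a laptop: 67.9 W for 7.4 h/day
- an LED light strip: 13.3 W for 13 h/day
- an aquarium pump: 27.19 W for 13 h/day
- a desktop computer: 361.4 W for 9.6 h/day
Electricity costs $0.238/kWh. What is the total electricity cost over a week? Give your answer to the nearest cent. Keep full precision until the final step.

$7.49

laptop: 67.9 W × 7.4 h × 7 d = 3,517 Wh = 3.517 kWh
LED light strip: 13.3 W × 13 h × 7 d = 1,210 Wh = 1.21 kWh
aquarium pump: 27.19 W × 13 h × 7 d = 2,474 Wh = 2.474 kWh
desktop computer: 361.4 W × 9.6 h × 7 d = 24,286 Wh = 24.29 kWh
Total energy = 3.517 + 1.21 + 2.474 + 24.29 = 31.49 kWh
Cost = 31.49 kWh × $0.238 = $7.49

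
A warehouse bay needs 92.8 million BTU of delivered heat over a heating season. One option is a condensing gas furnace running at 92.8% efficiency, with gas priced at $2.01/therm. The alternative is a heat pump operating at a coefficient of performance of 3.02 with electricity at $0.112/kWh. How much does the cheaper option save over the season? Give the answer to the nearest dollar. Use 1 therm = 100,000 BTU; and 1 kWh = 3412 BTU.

$1001

Heat load = 92.8 × 10⁶ BTU = 92,800,000 BTU
Gas: input = 92,800,000 / 0.928 = 100,000,000 BTU = 1,000 therm → 1,000 × $2.01 = $2,010.00
Heat pump: 92,800,000 BTU / 3412 = 27,200 kWh heat; / 3.02 = 9,006 kWh in → × $0.112 = $1,008.67
Difference = |$2,010.00 − $1,008.67| = $1,001.33 ≈ $1001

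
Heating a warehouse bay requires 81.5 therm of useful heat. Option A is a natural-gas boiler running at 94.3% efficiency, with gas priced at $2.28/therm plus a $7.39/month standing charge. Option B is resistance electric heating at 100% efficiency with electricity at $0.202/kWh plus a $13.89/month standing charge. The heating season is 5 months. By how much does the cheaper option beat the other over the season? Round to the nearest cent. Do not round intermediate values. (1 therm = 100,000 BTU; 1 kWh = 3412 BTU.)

Heat load = 81.5 therm × 100,000 = 8,150,000 BTU
Gas: input = 8,150,000 / 0.943 = 8,642,630 BTU = 86.43 therm → 86.43 × $2.28 = $197.05; + 5 × $7.39 standing = $234.00
Electric: 8,150,000 BTU / 3412 = 2,389 kWh → × $0.202 = $482.50; + 5 × $13.89 standing = $551.95
Difference = |$234.00 − $551.95| = $317.95

$317.95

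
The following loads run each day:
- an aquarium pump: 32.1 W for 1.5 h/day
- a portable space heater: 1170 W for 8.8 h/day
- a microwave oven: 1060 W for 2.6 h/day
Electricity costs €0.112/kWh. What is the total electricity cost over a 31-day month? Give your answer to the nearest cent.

€45.48

aquarium pump: 32.1 W × 1.5 h × 31 d = 1,493 Wh = 1.493 kWh
portable space heater: 1170 W × 8.8 h × 31 d = 319,176 Wh = 319.2 kWh
microwave oven: 1060 W × 2.6 h × 31 d = 85,436 Wh = 85.44 kWh
Total energy = 1.493 + 319.2 + 85.44 = 406.1 kWh
Cost = 406.1 kWh × €0.112 = €45.48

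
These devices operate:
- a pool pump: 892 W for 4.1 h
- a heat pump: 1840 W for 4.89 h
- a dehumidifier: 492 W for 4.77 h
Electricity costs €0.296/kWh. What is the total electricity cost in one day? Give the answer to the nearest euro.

€4

pool pump: 892 W × 4.1 h = 3,657 Wh = 3.657 kWh
heat pump: 1840 W × 4.89 h = 8,998 Wh = 8.998 kWh
dehumidifier: 492 W × 4.77 h = 2,347 Wh = 2.347 kWh
Total energy = 3.657 + 8.998 + 2.347 = 15 kWh
Cost = 15 kWh × €0.296 = €4.44 ≈ €4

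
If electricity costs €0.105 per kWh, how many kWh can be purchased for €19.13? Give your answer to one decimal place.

€19.13 / €0.105 per kWh = 182.2 kWh

182.2 kWh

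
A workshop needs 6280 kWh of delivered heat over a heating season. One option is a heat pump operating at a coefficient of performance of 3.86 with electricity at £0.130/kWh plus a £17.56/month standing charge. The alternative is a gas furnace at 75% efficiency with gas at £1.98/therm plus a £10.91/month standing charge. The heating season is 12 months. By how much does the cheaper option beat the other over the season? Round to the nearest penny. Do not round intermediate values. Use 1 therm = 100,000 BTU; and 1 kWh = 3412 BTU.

Heat load = 6280 kWh × 3412 = 21,427,360 BTU
Gas: input = 21,427,360 / 0.750 = 28,569,813 BTU = 285.7 therm → 285.7 × £1.98 = £565.68; + 12 × £10.91 standing = £696.60
Heat pump: 21,427,360 BTU / 3412 = 6,280 kWh heat; / 3.86 = 1,627 kWh in → × £0.130 = £211.50; + 12 × £17.56 standing = £422.22
Difference = |£696.60 − £422.22| = £274.38

£274.38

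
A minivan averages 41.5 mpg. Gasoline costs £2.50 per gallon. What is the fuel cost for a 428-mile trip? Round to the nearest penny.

£25.78

Fuel = 428 mi / 41.5 mpg = 10.31 gal
Cost = 10.31 gal × £2.50/gal = £25.78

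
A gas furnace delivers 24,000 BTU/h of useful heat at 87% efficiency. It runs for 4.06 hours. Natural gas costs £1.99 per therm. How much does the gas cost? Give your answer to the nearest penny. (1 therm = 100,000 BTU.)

£2.23

Heat delivered = 24,000 BTU/h × 4.06 h = 97,440 BTU
Gas input = 97,440 / 0.87 = 112,000 BTU
= 112,000 / 100,000 = 1.12 therm
Cost = 1.12 × £1.99/therm = £2.23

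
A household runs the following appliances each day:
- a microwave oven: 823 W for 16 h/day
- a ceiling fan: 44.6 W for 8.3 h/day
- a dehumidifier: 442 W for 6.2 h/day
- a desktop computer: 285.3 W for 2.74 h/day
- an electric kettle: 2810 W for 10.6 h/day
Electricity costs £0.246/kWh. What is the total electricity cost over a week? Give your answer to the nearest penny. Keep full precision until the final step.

£80.67

microwave oven: 823 W × 16 h × 7 d = 92,176 Wh = 92.18 kWh
ceiling fan: 44.6 W × 8.3 h × 7 d = 2,591 Wh = 2.591 kWh
dehumidifier: 442 W × 6.2 h × 7 d = 19,183 Wh = 19.18 kWh
desktop computer: 285.3 W × 2.74 h × 7 d = 5,472 Wh = 5.472 kWh
electric kettle: 2810 W × 10.6 h × 7 d = 208,502 Wh = 208.5 kWh
Total energy = 92.18 + 2.591 + 19.18 + 5.472 + 208.5 = 327.9 kWh
Cost = 327.9 kWh × £0.246 = £80.67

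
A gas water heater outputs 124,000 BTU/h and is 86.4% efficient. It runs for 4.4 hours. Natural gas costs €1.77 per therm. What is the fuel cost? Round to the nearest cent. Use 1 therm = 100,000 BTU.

Heat delivered = 124,000 BTU/h × 4.4 h = 545,600 BTU
Gas input = 545,600 / 0.864 = 631,481 BTU
= 631,481 / 100,000 = 6.315 therm
Cost = 6.315 × €1.77/therm = €11.18

€11.18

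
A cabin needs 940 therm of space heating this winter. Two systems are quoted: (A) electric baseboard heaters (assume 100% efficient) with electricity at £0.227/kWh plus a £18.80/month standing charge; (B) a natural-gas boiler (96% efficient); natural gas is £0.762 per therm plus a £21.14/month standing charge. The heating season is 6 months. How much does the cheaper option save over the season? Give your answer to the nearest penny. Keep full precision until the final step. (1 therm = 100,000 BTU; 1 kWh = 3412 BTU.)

Heat load = 940 therm × 100,000 = 94,000,000 BTU
Gas: input = 94,000,000 / 0.96 = 97,916,667 BTU = 979.2 therm → 979.2 × £0.762 = £746.13; + 6 × £21.14 standing = £872.97
Electric: 94,000,000 BTU / 3412 = 27,550 kWh → × £0.227 = £6,253.81; + 6 × £18.80 standing = £6,366.61
Difference = |£872.97 − £6,366.61| = £5,493.65

£5493.65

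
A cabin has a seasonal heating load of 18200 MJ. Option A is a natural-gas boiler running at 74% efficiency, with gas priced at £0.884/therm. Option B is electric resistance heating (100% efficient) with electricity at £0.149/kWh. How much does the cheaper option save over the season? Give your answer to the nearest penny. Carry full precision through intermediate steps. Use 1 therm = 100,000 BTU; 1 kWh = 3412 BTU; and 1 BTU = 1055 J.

Heat load = 18200 MJ = 18,200,000,000 J / 1055 = 17,251,185 BTU
Gas: input = 17,251,185 / 0.74 = 23,312,412 BTU = 233.1 therm → 233.1 × £0.884 = £206.08
Electric: 17,251,185 BTU / 3412 = 5,056 kWh → × £0.149 = £753.35
Difference = |£206.08 − £753.35| = £547.27

£547.27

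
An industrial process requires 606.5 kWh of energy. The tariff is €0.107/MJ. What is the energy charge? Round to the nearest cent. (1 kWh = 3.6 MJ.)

606.5 kWh × (3.6 MJ/kWh) = 2,183 MJ
Cost = 2,183 MJ × €0.107/MJ = €233.62

€233.62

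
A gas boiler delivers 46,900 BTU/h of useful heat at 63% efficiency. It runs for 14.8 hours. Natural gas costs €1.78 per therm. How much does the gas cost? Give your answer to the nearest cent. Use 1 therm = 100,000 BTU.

€19.61

Heat delivered = 46,900 BTU/h × 14.8 h = 694,120 BTU
Gas input = 694,120 / 0.63 = 1,101,778 BTU
= 1,101,778 / 100,000 = 11.02 therm
Cost = 11.02 × €1.78/therm = €19.61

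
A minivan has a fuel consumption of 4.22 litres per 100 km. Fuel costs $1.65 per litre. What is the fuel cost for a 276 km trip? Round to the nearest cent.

$19.22

Fuel = 4.22 L/100 km × 276 km / 100 = 11.65 L
Cost = 11.65 L × $1.65/L = $19.22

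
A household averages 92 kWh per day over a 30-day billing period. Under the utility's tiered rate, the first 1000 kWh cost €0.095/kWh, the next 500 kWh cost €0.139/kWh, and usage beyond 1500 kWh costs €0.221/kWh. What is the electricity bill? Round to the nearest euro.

€443

Usage = 92 kWh/day × 30 days = 2760 kWh
First 1000 kWh × €0.095 = €95.00
Next 500 kWh × €0.139 = €69.50
Remaining 1260 kWh × €0.221 = €278.46
Total = €442.96 ≈ €443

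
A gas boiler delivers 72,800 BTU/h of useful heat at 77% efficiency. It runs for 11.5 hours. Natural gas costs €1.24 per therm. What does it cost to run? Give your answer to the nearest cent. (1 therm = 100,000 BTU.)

€13.48

Heat delivered = 72,800 BTU/h × 11.5 h = 837,200 BTU
Gas input = 837,200 / 0.77 = 1,087,273 BTU
= 1,087,273 / 100,000 = 10.87 therm
Cost = 10.87 × €1.24/therm = €13.48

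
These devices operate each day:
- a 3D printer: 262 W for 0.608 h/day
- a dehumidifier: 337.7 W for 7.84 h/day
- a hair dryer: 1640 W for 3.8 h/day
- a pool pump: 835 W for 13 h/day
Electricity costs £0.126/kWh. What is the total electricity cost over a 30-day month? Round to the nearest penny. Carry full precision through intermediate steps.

£75.20

3D printer: 262 W × 0.608 h × 30 d = 4,779 Wh = 4.779 kWh
dehumidifier: 337.7 W × 7.84 h × 30 d = 79,427 Wh = 79.43 kWh
hair dryer: 1640 W × 3.8 h × 30 d = 186,960 Wh = 187 kWh
pool pump: 835 W × 13 h × 30 d = 325,650 Wh = 325.6 kWh
Total energy = 4.779 + 79.43 + 187 + 325.6 = 596.8 kWh
Cost = 596.8 kWh × £0.126 = £75.20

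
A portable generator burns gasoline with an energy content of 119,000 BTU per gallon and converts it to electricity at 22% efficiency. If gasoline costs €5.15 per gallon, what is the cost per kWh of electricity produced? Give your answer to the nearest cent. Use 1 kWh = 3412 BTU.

€0.67

Electrical output per gallon = 119,000 BTU × 0.22 / 3412 BTU/kWh = 7.673 kWh
Cost per kWh = €5.15 / 7.673 kWh = €0.671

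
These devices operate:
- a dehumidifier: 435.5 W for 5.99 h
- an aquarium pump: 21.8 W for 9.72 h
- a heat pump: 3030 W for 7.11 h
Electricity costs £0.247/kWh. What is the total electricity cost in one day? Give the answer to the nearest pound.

dehumidifier: 435.5 W × 5.99 h = 2,609 Wh = 2.609 kWh
aquarium pump: 21.8 W × 9.72 h = 212 Wh = 0.2119 kWh
heat pump: 3030 W × 7.11 h = 21,543 Wh = 21.54 kWh
Total energy = 2.609 + 0.2119 + 21.54 = 24.36 kWh
Cost = 24.36 kWh × £0.247 = £6.02 ≈ £6

£6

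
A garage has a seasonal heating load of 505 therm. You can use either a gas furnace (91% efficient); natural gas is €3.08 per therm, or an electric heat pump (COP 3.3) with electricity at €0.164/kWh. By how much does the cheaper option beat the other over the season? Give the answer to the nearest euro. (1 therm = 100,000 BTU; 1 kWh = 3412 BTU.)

Heat load = 505 therm × 100,000 = 50,500,000 BTU
Gas: input = 50,500,000 / 0.91 = 55,494,505 BTU = 554.9 therm → 554.9 × €3.08 = €1,709.23
Heat pump: 50,500,000 BTU / 3412 = 14,800 kWh heat; / 3.3 = 4,485 kWh in → × €0.164 = €735.55
Difference = |€1,709.23 − €735.55| = €973.68 ≈ €974

€974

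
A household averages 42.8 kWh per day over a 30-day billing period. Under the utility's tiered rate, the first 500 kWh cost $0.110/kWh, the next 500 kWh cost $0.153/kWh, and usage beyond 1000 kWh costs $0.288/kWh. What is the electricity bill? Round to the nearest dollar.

Usage = 42.8 kWh/day × 30 days = 1284 kWh
First 500 kWh × $0.110 = $55.00
Next 500 kWh × $0.153 = $76.50
Remaining 284 kWh × $0.288 = $81.79
Total = $213.29 ≈ $213

$213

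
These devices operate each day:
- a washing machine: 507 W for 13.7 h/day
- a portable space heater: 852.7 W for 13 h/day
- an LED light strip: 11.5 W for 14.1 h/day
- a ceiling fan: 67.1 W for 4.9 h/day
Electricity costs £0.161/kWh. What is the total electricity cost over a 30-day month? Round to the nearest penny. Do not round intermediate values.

£89.46

washing machine: 507 W × 13.7 h × 30 d = 208,377 Wh = 208.4 kWh
portable space heater: 852.7 W × 13 h × 30 d = 332,553 Wh = 332.6 kWh
LED light strip: 11.5 W × 14.1 h × 30 d = 4,864 Wh = 4.864 kWh
ceiling fan: 67.1 W × 4.9 h × 30 d = 9,864 Wh = 9.864 kWh
Total energy = 208.4 + 332.6 + 4.864 + 9.864 = 555.7 kWh
Cost = 555.7 kWh × £0.161 = £89.46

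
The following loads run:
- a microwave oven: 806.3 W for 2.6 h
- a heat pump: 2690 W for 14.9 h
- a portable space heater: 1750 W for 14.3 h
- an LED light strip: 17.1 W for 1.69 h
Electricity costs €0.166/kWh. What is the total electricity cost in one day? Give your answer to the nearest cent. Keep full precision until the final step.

€11.16

microwave oven: 806.3 W × 2.6 h = 2,096 Wh = 2.096 kWh
heat pump: 2690 W × 14.9 h = 40,081 Wh = 40.08 kWh
portable space heater: 1750 W × 14.3 h = 25,025 Wh = 25.02 kWh
LED light strip: 17.1 W × 1.69 h = 29 Wh = 0.0289 kWh
Total energy = 2.096 + 40.08 + 25.02 + 0.0289 = 67.23 kWh
Cost = 67.23 kWh × €0.166 = €11.16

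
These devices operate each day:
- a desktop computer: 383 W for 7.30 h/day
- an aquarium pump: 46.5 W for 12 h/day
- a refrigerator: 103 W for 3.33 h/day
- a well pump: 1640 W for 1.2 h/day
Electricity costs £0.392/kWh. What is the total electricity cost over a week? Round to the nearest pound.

desktop computer: 383 W × 7.30 h × 7 d = 19,571 Wh = 19.57 kWh
aquarium pump: 46.5 W × 12 h × 7 d = 3,906 Wh = 3.906 kWh
refrigerator: 103 W × 3.33 h × 7 d = 2,401 Wh = 2.401 kWh
well pump: 1640 W × 1.2 h × 7 d = 13,776 Wh = 13.78 kWh
Total energy = 19.57 + 3.906 + 2.401 + 13.78 = 39.65 kWh
Cost = 39.65 kWh × £0.392 = £15.54 ≈ £16

£16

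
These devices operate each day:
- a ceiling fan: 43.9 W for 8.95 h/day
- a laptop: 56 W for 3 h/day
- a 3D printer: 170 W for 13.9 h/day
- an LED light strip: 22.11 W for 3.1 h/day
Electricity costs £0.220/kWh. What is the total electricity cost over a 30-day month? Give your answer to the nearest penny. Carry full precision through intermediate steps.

ceiling fan: 43.9 W × 8.95 h × 30 d = 11,787 Wh = 11.79 kWh
laptop: 56 W × 3 h × 30 d = 5,040 Wh = 5.04 kWh
3D printer: 170 W × 13.9 h × 30 d = 70,890 Wh = 70.89 kWh
LED light strip: 22.11 W × 3.1 h × 30 d = 2,056 Wh = 2.056 kWh
Total energy = 11.79 + 5.04 + 70.89 + 2.056 = 89.77 kWh
Cost = 89.77 kWh × £0.220 = £19.75

£19.75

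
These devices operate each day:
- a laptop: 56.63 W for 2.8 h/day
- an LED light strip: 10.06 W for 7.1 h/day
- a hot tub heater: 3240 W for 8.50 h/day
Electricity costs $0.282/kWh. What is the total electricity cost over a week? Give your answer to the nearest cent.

$54.82

laptop: 56.63 W × 2.8 h × 7 d = 1,110 Wh = 1.11 kWh
LED light strip: 10.06 W × 7.1 h × 7 d = 500 Wh = 0.5 kWh
hot tub heater: 3240 W × 8.50 h × 7 d = 192,780 Wh = 192.8 kWh
Total energy = 1.11 + 0.5 + 192.8 = 194.4 kWh
Cost = 194.4 kWh × $0.282 = $54.82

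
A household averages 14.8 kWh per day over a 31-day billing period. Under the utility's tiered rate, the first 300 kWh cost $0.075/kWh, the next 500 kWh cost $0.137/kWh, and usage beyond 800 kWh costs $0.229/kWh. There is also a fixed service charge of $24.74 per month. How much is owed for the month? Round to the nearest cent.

$69.00

Usage = 14.8 kWh/day × 31 days = 458.8 kWh
First 300 kWh × $0.075 = $22.50
Next 158.8 kWh × $0.137 = $21.76
Remaining tier: 0 kWh (not reached)
Energy charge = $44.26; + service $24.74 = $69.00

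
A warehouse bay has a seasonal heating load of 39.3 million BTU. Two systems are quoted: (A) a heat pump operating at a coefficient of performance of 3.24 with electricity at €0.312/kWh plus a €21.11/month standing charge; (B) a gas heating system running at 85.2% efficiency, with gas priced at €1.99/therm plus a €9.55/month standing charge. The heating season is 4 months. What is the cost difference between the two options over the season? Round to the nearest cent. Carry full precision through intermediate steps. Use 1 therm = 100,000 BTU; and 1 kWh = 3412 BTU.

Heat load = 39.3 × 10⁶ BTU = 39,300,000 BTU
Gas: input = 39,300,000 / 0.852 = 46,126,761 BTU = 461.3 therm → 461.3 × €1.99 = €917.92; + 4 × €9.55 standing = €956.12
Heat pump: 39,300,000 BTU / 3412 = 11,520 kWh heat; / 3.24 = 3,555 kWh in → × €0.312 = €1,109.16; + 4 × €21.11 standing = €1,193.60
Difference = |€956.12 − €1,193.60| = €237.47

€237.47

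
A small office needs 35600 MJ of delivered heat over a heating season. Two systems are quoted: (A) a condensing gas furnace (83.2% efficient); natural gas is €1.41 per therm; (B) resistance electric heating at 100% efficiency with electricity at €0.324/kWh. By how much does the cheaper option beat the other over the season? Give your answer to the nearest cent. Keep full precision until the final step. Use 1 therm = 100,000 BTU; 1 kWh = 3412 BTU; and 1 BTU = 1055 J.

Heat load = 35600 MJ = 35,600,000,000 J / 1055 = 33,744,076 BTU
Gas: input = 33,744,076 / 0.832 = 40,557,783 BTU = 405.6 therm → 405.6 × €1.41 = €571.86
Electric: 33,744,076 BTU / 3412 = 9,890 kWh → × €0.324 = €3,204.30
Difference = |€571.86 − €3,204.30| = €2,632.44

€2632.44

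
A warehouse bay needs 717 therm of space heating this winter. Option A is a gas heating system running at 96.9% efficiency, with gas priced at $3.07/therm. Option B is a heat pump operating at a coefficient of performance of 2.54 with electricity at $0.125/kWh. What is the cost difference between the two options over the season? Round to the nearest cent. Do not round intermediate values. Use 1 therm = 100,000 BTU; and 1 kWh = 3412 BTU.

Heat load = 717 therm × 100,000 = 71,700,000 BTU
Gas: input = 71,700,000 / 0.969 = 73,993,808 BTU = 739.9 therm → 739.9 × $3.07 = $2,271.61
Heat pump: 71,700,000 BTU / 3412 = 21,010 kWh heat; / 2.54 = 8,273 kWh in → × $0.125 = $1,034.16
Difference = |$2,271.61 − $1,034.16| = $1,237.45

$1237.45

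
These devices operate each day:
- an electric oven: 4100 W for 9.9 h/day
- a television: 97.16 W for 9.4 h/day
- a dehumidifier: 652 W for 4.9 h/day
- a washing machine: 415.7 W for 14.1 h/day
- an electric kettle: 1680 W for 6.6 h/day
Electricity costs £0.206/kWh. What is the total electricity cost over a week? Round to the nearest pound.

£89

electric oven: 4100 W × 9.9 h × 7 d = 284,130 Wh = 284.1 kWh
television: 97.16 W × 9.4 h × 7 d = 6,393 Wh = 6.393 kWh
dehumidifier: 652 W × 4.9 h × 7 d = 22,364 Wh = 22.36 kWh
washing machine: 415.7 W × 14.1 h × 7 d = 41,030 Wh = 41.03 kWh
electric kettle: 1680 W × 6.6 h × 7 d = 77,616 Wh = 77.62 kWh
Total energy = 284.1 + 6.393 + 22.36 + 41.03 + 77.62 = 431.5 kWh
Cost = 431.5 kWh × £0.206 = £88.90 ≈ £89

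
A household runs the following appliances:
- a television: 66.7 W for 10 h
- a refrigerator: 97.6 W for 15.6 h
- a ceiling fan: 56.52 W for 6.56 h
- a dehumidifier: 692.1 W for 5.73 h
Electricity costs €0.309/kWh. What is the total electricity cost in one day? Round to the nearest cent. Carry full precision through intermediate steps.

television: 66.7 W × 10 h = 667 Wh = 0.667 kWh
refrigerator: 97.6 W × 15.6 h = 1,523 Wh = 1.523 kWh
ceiling fan: 56.52 W × 6.56 h = 371 Wh = 0.3708 kWh
dehumidifier: 692.1 W × 5.73 h = 3,966 Wh = 3.966 kWh
Total energy = 0.667 + 1.523 + 0.3708 + 3.966 = 6.526 kWh
Cost = 6.526 kWh × €0.309 = €2.02

€2.02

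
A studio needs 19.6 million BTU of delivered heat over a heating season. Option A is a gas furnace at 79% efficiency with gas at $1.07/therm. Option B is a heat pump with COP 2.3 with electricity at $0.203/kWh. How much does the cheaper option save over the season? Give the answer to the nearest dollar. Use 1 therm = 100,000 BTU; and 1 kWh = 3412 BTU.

Heat load = 19.6 × 10⁶ BTU = 19,600,000 BTU
Gas: input = 19,600,000 / 0.79 = 24,810,127 BTU = 248.1 therm → 248.1 × $1.07 = $265.47
Heat pump: 19,600,000 BTU / 3412 = 5,744 kWh heat; / 2.3 = 2,498 kWh in → × $0.203 = $507.01
Difference = |$265.47 − $507.01| = $241.54 ≈ $242

$242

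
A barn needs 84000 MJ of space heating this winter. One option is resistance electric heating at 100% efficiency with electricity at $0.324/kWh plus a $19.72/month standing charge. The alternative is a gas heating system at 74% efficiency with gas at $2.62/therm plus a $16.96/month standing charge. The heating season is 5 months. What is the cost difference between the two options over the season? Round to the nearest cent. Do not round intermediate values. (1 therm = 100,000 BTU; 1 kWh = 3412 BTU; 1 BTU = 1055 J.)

$4755.51

Heat load = 84000 MJ = 84,000,000,000 J / 1055 = 79,620,853 BTU
Gas: input = 79,620,853 / 0.74 = 107,595,747 BTU = 1,076 therm → 1,076 × $2.62 = $2,819.01; + 5 × $16.96 standing = $2,903.81
Electric: 79,620,853 BTU / 3412 = 23,340 kWh → × $0.324 = $7,560.71; + 5 × $19.72 standing = $7,659.31
Difference = |$2,903.81 − $7,659.31| = $4,755.51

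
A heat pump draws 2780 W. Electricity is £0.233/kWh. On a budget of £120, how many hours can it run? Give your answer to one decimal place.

185.3 h

Energy budget = £120 / £0.233 per kWh = 515 kWh = 515,021 Wh
Runtime = 515,021 Wh / 2780 W = 185.3 h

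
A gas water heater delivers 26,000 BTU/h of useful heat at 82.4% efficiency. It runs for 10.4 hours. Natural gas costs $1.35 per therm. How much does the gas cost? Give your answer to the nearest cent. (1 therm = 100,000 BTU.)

Heat delivered = 26,000 BTU/h × 10.4 h = 270,400 BTU
Gas input = 270,400 / 0.824 = 328,155 BTU
= 328,155 / 100,000 = 3.282 therm
Cost = 3.282 × $1.35/therm = $4.43

$4.43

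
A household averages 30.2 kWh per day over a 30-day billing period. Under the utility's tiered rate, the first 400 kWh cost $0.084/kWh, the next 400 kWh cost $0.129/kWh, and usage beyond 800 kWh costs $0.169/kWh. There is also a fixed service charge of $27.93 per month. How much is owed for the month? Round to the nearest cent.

Usage = 30.2 kWh/day × 30 days = 906 kWh
First 400 kWh × $0.084 = $33.60
Next 400 kWh × $0.129 = $51.60
Remaining 106 kWh × $0.169 = $17.91
Energy charge = $103.11; + service $27.93 = $131.04

$131.04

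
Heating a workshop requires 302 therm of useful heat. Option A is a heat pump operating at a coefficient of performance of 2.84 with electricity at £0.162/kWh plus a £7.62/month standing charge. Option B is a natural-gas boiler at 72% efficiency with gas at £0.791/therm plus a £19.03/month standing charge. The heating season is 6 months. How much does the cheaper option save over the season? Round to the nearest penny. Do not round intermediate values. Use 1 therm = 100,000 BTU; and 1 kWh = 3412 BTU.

£104.65

Heat load = 302 therm × 100,000 = 30,200,000 BTU
Gas: input = 30,200,000 / 0.72 = 41,944,444 BTU = 419.4 therm → 419.4 × £0.791 = £331.78; + 6 × £19.03 standing = £445.96
Heat pump: 30,200,000 BTU / 3412 = 8,851 kWh heat; / 2.84 = 3,117 kWh in → × £0.162 = £504.89; + 6 × £7.62 standing = £550.61
Difference = |£445.96 − £550.61| = £104.65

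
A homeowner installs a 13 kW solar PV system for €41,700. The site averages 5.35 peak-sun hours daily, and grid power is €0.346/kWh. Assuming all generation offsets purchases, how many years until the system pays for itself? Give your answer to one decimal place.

4.7 years

Daily generation = 13 kW × 5.35 h = 69.55 kWh
Annual generation = 69.55 × 365 = 25386 kWh
Annual savings = 25386 × €0.346 = €8,783.47
Payback = €41,700 / €8,783.47 = 4.75 years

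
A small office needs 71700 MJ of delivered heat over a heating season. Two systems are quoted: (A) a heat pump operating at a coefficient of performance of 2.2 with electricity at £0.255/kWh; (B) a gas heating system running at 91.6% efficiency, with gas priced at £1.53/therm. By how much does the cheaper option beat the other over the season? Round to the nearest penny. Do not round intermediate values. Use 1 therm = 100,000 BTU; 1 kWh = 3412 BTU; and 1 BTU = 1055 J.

£1173.57

Heat load = 71700 MJ = 71,700,000,000 J / 1055 = 67,962,085 BTU
Gas: input = 67,962,085 / 0.916 = 74,194,416 BTU = 741.9 therm → 741.9 × £1.53 = £1,135.17
Heat pump: 67,962,085 BTU / 3412 = 19,920 kWh heat; / 2.2 = 9,054 kWh in → × £0.255 = £2,308.74
Difference = |£1,135.17 − £2,308.74| = £1,173.57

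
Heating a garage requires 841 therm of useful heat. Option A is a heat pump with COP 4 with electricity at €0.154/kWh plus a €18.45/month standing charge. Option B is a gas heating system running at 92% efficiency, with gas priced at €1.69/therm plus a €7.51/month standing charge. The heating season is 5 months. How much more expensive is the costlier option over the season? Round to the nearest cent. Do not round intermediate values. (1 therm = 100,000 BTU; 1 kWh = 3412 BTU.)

€541.22

Heat load = 841 therm × 100,000 = 84,100,000 BTU
Gas: input = 84,100,000 / 0.92 = 91,413,043 BTU = 914.1 therm → 914.1 × €1.69 = €1,544.88; + 5 × €7.51 standing = €1,582.43
Heat pump: 84,100,000 BTU / 3412 = 24,650 kWh heat; / 4 = 6,162 kWh in → × €0.154 = €948.96; + 5 × €18.45 standing = €1,041.21
Difference = |€1,582.43 − €1,041.21| = €541.22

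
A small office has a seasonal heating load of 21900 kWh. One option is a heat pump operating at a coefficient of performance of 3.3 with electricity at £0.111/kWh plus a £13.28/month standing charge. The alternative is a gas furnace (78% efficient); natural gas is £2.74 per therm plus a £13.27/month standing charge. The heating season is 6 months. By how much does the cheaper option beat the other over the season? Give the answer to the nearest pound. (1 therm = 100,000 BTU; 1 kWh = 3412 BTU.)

£1888

Heat load = 21900 kWh × 3412 = 74,722,800 BTU
Gas: input = 74,722,800 / 0.78 = 95,798,462 BTU = 958 therm → 958 × £2.74 = £2,624.88; + 6 × £13.27 standing = £2,704.50
Heat pump: 74,722,800 BTU / 3412 = 21,900 kWh heat; / 3.3 = 6,636 kWh in → × £0.111 = £736.64; + 6 × £13.28 standing = £816.32
Difference = |£2,704.50 − £816.32| = £1,888.18 ≈ £1888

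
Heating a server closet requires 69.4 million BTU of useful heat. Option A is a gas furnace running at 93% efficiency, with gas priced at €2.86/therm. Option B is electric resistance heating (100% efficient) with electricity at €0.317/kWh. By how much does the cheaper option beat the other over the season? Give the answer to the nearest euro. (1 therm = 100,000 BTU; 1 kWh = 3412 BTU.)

€4314

Heat load = 69.4 × 10⁶ BTU = 69,400,000 BTU
Gas: input = 69,400,000 / 0.93 = 74,623,656 BTU = 746.2 therm → 746.2 × €2.86 = €2,134.24
Electric: 69,400,000 BTU / 3412 = 20,340 kWh → × €0.317 = €6,447.77
Difference = |€2,134.24 − €6,447.77| = €4,313.54 ≈ €4314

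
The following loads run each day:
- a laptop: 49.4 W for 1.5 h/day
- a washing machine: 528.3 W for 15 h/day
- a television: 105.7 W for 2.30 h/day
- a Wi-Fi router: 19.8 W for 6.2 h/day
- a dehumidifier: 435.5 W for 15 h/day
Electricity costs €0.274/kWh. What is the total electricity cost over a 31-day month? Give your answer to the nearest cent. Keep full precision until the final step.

laptop: 49.4 W × 1.5 h × 31 d = 2,297 Wh = 2.297 kWh
washing machine: 528.3 W × 15 h × 31 d = 245,659 Wh = 245.7 kWh
television: 105.7 W × 2.30 h × 31 d = 7,536 Wh = 7.536 kWh
Wi-Fi router: 19.8 W × 6.2 h × 31 d = 3,806 Wh = 3.806 kWh
dehumidifier: 435.5 W × 15 h × 31 d = 202,508 Wh = 202.5 kWh
Total energy = 2.297 + 245.7 + 7.536 + 3.806 + 202.5 = 461.8 kWh
Cost = 461.8 kWh × €0.274 = €126.53

€126.53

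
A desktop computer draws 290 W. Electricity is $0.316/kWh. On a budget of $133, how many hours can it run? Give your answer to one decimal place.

Energy budget = $133 / $0.316 per kWh = 420.9 kWh = 420,886 Wh
Runtime = 420,886 Wh / 290 W = 1,451 h

1451.3 h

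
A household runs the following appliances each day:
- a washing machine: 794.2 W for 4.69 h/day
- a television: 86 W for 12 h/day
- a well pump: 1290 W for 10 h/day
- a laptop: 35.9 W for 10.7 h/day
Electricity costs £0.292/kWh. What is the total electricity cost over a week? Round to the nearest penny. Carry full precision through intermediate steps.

washing machine: 794.2 W × 4.69 h × 7 d = 26,074 Wh = 26.07 kWh
television: 86 W × 12 h × 7 d = 7,224 Wh = 7.224 kWh
well pump: 1290 W × 10 h × 7 d = 90,300 Wh = 90.3 kWh
laptop: 35.9 W × 10.7 h × 7 d = 2,689 Wh = 2.689 kWh
Total energy = 26.07 + 7.224 + 90.3 + 2.689 = 126.3 kWh
Cost = 126.3 kWh × £0.292 = £36.88

£36.88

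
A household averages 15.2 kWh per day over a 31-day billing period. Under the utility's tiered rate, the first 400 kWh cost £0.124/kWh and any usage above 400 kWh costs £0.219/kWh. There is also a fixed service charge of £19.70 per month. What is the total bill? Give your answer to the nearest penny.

Usage = 15.2 kWh/day × 31 days = 471.2 kWh
First 400 kWh × £0.124 = £49.60
Remaining 71.2 kWh × £0.219 = £15.59
Energy charge = £65.19; + service £19.70 = £84.89

£84.89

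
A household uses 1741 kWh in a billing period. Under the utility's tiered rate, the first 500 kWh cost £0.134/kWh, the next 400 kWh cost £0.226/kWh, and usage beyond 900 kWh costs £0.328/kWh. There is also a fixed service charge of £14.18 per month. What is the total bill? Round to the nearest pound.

£447

First 500 kWh × £0.134 = £67.00
Next 400 kWh × £0.226 = £90.40
Remaining 841 kWh × £0.328 = £275.85
Energy charge = £433.25; + service £14.18 = £447.43 ≈ £447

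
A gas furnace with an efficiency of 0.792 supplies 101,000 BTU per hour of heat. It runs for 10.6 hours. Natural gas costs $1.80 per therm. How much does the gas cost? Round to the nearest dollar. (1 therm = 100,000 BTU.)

$24

Heat delivered = 101,000 BTU/h × 10.6 h = 1,070,600 BTU
Gas input = 1,070,600 / 0.792 = 1,351,768 BTU
= 1,351,768 / 100,000 = 13.52 therm
Cost = 13.52 × $1.80/therm = $24.33 ≈ $24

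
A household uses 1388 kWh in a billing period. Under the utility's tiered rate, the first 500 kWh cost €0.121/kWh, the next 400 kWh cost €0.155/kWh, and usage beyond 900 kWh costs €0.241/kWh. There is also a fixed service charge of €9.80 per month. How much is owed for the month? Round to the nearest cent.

€249.91

First 500 kWh × €0.121 = €60.50
Next 400 kWh × €0.155 = €62.00
Remaining 488 kWh × €0.241 = €117.61
Energy charge = €240.11; + service €9.80 = €249.91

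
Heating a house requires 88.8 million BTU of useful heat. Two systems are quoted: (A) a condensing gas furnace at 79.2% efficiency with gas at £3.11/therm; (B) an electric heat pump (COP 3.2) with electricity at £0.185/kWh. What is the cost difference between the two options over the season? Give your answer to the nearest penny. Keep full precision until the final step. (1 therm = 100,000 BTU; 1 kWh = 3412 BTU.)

£1982.35

Heat load = 88.8 × 10⁶ BTU = 88,800,000 BTU
Gas: input = 88,800,000 / 0.792 = 112,121,212 BTU = 1,121 therm → 1,121 × £3.11 = £3,486.97
Heat pump: 88,800,000 BTU / 3412 = 26,030 kWh heat; / 3.2 = 8,133 kWh in → × £0.185 = £1,504.62
Difference = |£3,486.97 − £1,504.62| = £1,982.35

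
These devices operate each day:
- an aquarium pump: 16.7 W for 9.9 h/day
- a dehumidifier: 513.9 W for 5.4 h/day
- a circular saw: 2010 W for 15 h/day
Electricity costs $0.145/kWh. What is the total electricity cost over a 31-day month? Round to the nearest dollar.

$149

aquarium pump: 16.7 W × 9.9 h × 31 d = 5,125 Wh = 5.125 kWh
dehumidifier: 513.9 W × 5.4 h × 31 d = 86,027 Wh = 86.03 kWh
circular saw: 2010 W × 15 h × 31 d = 934,650 Wh = 934.6 kWh
Total energy = 5.125 + 86.03 + 934.6 = 1,026 kWh
Cost = 1,026 kWh × $0.145 = $148.74 ≈ $149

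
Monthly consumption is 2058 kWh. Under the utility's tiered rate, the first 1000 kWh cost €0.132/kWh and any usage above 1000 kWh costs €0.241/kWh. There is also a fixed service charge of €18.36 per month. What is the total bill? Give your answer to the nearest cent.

First 1000 kWh × €0.132 = €132.00
Remaining 1058 kWh × €0.241 = €254.98
Energy charge = €386.98; + service €18.36 = €405.34

€405.34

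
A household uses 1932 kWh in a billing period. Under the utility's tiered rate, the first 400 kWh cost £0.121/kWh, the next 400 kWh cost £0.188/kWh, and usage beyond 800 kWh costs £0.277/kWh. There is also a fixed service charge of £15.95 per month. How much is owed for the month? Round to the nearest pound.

First 400 kWh × £0.121 = £48.40
Next 400 kWh × £0.188 = £75.20
Remaining 1132 kWh × £0.277 = £313.56
Energy charge = £437.16; + service £15.95 = £453.11 ≈ £453

£453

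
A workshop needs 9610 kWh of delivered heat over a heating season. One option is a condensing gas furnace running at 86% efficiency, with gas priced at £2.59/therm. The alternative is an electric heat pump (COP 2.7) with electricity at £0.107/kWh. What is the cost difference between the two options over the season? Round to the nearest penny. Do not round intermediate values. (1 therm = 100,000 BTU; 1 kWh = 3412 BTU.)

£606.65

Heat load = 9610 kWh × 3412 = 32,789,320 BTU
Gas: input = 32,789,320 / 0.86 = 38,127,116 BTU = 381.3 therm → 381.3 × £2.59 = £987.49
Heat pump: 32,789,320 BTU / 3412 = 9,610 kWh heat; / 2.7 = 3,559 kWh in → × £0.107 = £380.84
Difference = |£987.49 − £380.84| = £606.65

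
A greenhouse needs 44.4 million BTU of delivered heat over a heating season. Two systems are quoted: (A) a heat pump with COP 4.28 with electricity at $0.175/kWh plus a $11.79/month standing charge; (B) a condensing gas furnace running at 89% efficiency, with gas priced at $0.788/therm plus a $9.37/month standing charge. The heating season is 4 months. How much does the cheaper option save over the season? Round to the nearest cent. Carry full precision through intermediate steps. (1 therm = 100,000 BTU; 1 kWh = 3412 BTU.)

$148.63

Heat load = 44.4 × 10⁶ BTU = 44,400,000 BTU
Gas: input = 44,400,000 / 0.89 = 49,887,640 BTU = 498.9 therm → 498.9 × $0.788 = $393.11; + 4 × $9.37 standing = $430.59
Heat pump: 44,400,000 BTU / 3412 = 13,010 kWh heat; / 4.28 = 3,040 kWh in → × $0.175 = $532.07; + 4 × $11.79 standing = $579.23
Difference = |$430.59 − $579.23| = $148.63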